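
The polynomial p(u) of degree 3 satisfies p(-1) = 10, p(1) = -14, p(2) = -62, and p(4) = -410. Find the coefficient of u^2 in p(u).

0

Write p(u) = au^3 + bu^2 + cu + d. Substituting each data point gives a linear system:
  -a + b - c + d = 10
  a + b + c + d = -14
  8a + 4b + 2c + d = -62
  64a + 16b + 4c + d = -410
Solving the system yields a = -6, b = 0, c = -6, d = -2.
So p(u) = -6u^3 - 6u - 2.
The coefficient of u^2 is 0.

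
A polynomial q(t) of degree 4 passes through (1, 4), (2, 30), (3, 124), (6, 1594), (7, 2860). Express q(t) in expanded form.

Write q(t) = at^4 + bt^3 + ct^2 + dt + e. Substituting each data point gives a linear system:
  a + b + c + d + e = 4
  16a + 8b + 4c + 2d + e = 30
  81a + 27b + 9c + 3d + e = 124
  1296a + 216b + 36c + 6d + e = 1594
  2401a + 343b + 49c + 7d + e = 2860
Solving the system yields a = 1, b = 1, c = 3, d = -5, e = 4.
So q(t) = t^4 + t^3 + 3t^2 - 5t + 4.
Check: q(7) = 2860. ✓

q(t) = t^4 + t^3 + 3t^2 - 5t + 4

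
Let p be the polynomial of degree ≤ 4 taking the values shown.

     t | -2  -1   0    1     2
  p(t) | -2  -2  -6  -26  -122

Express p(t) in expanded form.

p(t) = -2t^4 - 6t^3 - 6t^2 - 6t - 6

Write p(t) = at^4 + bt^3 + ct^2 + dt + e. Substituting each data point gives a linear system:
  16a - 8b + 4c - 2d + e = -2
  a - b + c - d + e = -2
  e = -6
  a + b + c + d + e = -26
  16a + 8b + 4c + 2d + e = -122
Solving the system yields a = -2, b = -6, c = -6, d = -6, e = -6.
So p(t) = -2t⁴ - 6t³ - 6t² - 6t - 6.
Check: p(0) = -6. ✓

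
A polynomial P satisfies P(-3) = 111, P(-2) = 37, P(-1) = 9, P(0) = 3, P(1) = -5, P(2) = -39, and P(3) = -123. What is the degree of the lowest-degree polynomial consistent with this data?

3

Forward differences of the values at x = -3, -2, -1, 0, 1, 2, 3:
  P  : 111  37  9  3  -5  -39  -123
  Δ  : -74  -28  -6  -8  -34  -84
  Δ^2: 46  22  -2  -26  -50
  Δ^3: -24  -24  -24  -24
  Δ^4: 0  0  0
  Δ^5: 0  0
  Δ^6: 0
The third differences are constant (-24) and nonzero, while all higher differences vanish, so the minimal degree is 3.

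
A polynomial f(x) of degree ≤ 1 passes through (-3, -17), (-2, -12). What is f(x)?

Using the Lagrange interpolation formula with nodes -3, -2:
  L_0(x) = (x + 2) / -1
  L_1(x) = (x + 3) / 1
Then f(x) = -17·L_0(x) - 12·L_1(x).
Expanding and collecting terms gives f(x) = 5x - 2.
Check: f(-2) = -12. ✓

f(x) = 5x - 2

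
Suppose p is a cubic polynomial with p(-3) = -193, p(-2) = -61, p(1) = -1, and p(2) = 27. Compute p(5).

639

Using the Lagrange interpolation formula with nodes -3, -2, 1, 2:
  L_0(x) = (x + 2)(x - 1)(x - 2) / -20
  L_1(x) = (x + 3)(x - 1)(x - 2) / 12
  L_2(x) = (x + 3)(x + 2)(x - 2) / -12
  L_3(x) = (x + 3)(x + 2)(x - 1) / 20
Then p(x) = -193·L_0(x) - 61·L_1(x) - 1·L_2(x) + 27·L_3(x).
Expanding and collecting terms gives p(x) = 6x^3 - 4x^2 - 2x - 1.
Evaluating at x = 5: p(5) = 639.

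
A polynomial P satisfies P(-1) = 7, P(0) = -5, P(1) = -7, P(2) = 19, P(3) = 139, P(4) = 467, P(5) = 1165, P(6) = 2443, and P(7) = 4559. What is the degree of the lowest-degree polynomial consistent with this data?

4

Forward differences of the values at n = -1, 0, 1, 2, 3, 4, 5, 6, 7:
  P  : 7  -5  -7  19  139  467  1165  2443  4559
  Δ  : -12  -2  26  120  328  698  1278  2116
  Δ^2: 10  28  94  208  370  580  838
  Δ^3: 18  66  114  162  210  258
  Δ^4: 48  48  48  48  48
  Δ^5: 0  0  0  0
  Δ^6: 0  0  0
  Δ^7: 0  0
  Δ^8: 0
The fourth differences are constant (48) and nonzero, while all higher differences vanish, so the minimal degree is 4.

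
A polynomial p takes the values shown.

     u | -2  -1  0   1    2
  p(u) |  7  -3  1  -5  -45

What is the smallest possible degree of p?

Forward differences of the values at u = -2, -1, 0, 1, 2:
  p  : 7  -3  1  -5  -45
  Δ  : -10  4  -6  -40
  Δ^2: 14  -10  -34
  Δ^3: -24  -24
  Δ^4: 0
The third differences are constant (-24) and nonzero, while all higher differences vanish, so the minimal degree is 3.

3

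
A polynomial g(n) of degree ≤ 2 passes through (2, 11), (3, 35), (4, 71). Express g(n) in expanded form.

Using the Lagrange interpolation formula with nodes 2, 3, 4:
  L_0(n) = (n - 3)(n - 4) / 2
  L_1(n) = (n - 2)(n - 4) / -1
  L_2(n) = (n - 2)(n - 3) / 2
Then g(n) = 11·L_0(n) + 35·L_1(n) + 71·L_2(n).
Expanding and collecting terms gives g(n) = 6n² - 6n - 1.
Check: g(3) = 35. ✓

g(n) = 6n^2 - 6n - 1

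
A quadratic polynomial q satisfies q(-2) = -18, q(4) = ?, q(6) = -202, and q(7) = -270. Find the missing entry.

The 3 known points determine the degree-2 polynomial uniquely.
Write q(x) = ax^2 + bx + c. Substituting each data point gives a linear system:
  4a - 2b + c = -18
  36a + 6b + c = -202
  49a + 7b + c = -270
Solving the system yields a = -5, b = -3, c = -4.
So q(x) = -5x^2 - 3x - 4.
Then q(4) = -96.

-96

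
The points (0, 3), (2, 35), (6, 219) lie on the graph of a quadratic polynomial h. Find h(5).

Using the Lagrange interpolation formula with nodes 0, 2, 6:
  L_0(x) = (x - 2)(x - 6) / 12
  L_1(x) = x(x - 6) / -8
  L_2(x) = x(x - 2) / 24
Then h(x) = 3·L_0(x) + 35·L_1(x) + 219·L_2(x).
Expanding and collecting terms gives h(x) = 5x^2 + 6x + 3.
Evaluating at x = 5: h(5) = 158.

158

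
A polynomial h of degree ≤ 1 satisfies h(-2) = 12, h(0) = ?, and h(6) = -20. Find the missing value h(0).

The 2 known points determine the degree-1 polynomial uniquely.
Write h(u) = au + b. Substituting each data point gives a linear system:
  -2a + b = 12
  6a + b = -20
Solving the system yields a = -4, b = 4.
So h(u) = -4u + 4.
Then h(0) = 4.

4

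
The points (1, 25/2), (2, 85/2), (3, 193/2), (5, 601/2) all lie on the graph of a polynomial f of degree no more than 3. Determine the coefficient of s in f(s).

5

Write f(s) = as^3 + bs^2 + cs + d. Substituting each data point gives a linear system:
  a + b + c + d = 25/2
  8a + 4b + 2c + d = 85/2
  27a + 9b + 3c + d = 193/2
  125a + 25b + 5c + d = 601/2
Solving the system yields a = 1, b = 6, c = 5, d = 1/2.
So f(s) = s^3 + 6s^2 + 5s + 1/2.
The coefficient of s is 5.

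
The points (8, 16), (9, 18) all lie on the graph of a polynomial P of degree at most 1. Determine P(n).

P(n) = 2n

Write P(n) = an + b. Substituting each data point gives a linear system:
  8a + b = 16
  9a + b = 18
Solving the system yields a = 2, b = 0.
So P(n) = 2n.
Check: P(9) = 18. ✓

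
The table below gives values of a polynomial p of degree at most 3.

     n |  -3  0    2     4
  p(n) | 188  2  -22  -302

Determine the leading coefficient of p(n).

-6

Write p(n) = an^3 + bn^2 + cn + d. Substituting each data point gives a linear system:
  -27a + 9b - 3c + d = 188
  d = 2
  8a + 4b + 2c + d = -22
  64a + 16b + 4c + d = -302
Solving the system yields a = -6, b = 4, c = 4, d = 2.
So p(n) = -6n^3 + 4n^2 + 4n + 2.
The leading coefficient is -6.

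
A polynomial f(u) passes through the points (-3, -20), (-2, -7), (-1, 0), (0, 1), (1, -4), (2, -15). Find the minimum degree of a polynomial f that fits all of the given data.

Forward differences of the values at u = -3, -2, -1, 0, 1, 2:
  f  : -20  -7  0  1  -4  -15
  Δ  : 13  7  1  -5  -11
  Δ^2: -6  -6  -6  -6
  Δ^3: 0  0  0
  Δ^4: 0  0
  Δ^5: 0
The second differences are constant (-6) and nonzero, while all higher differences vanish, so the minimal degree is 2.

2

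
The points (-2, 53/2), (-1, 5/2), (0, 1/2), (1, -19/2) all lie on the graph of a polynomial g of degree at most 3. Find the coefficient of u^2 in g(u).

-4

Write g(u) = au^3 + bu^2 + cu + d. Substituting each data point gives a linear system:
  -8a + 4b - 2c + d = 53/2
  -a + b - c + d = 5/2
  d = 1/2
  a + b + c + d = -19/2
Solving the system yields a = -5, b = -4, c = -1, d = 1/2.
So g(u) = -5u^3 - 4u^2 - u + 1/2.
The coefficient of u^2 is -4.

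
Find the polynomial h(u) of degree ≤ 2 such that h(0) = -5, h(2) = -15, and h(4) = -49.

h(u) = -3u^2 + u - 5

Write h(u) = au^2 + bu + c. Substituting each data point gives a linear system:
  c = -5
  4a + 2b + c = -15
  16a + 4b + c = -49
Solving the system yields a = -3, b = 1, c = -5.
So h(u) = -3u^2 + u - 5.
Check: h(4) = -49. ✓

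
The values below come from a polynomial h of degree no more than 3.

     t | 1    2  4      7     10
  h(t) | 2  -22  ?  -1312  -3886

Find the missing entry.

-232

The 4 known points determine the degree-3 polynomial uniquely.
Write h(t) = at^3 + bt^2 + ct + d. Substituting each data point gives a linear system:
  a + b + c + d = 2
  8a + 4b + 2c + d = -22
  343a + 49b + 7c + d = -1312
  1000a + 100b + 10c + d = -3886
Solving the system yields a = -4, b = 1, c = 1, d = 4.
So h(t) = -4t^3 + t^2 + t + 4.
Then h(4) = -232.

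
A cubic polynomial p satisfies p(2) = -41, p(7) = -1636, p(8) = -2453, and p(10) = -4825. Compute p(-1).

4

Using the Lagrange interpolation formula with nodes 2, 7, 8, 10:
  L_0(u) = (u - 7)(u - 8)(u - 10) / -240
  L_1(u) = (u - 2)(u - 8)(u - 10) / 15
  L_2(u) = (u - 2)(u - 7)(u - 10) / -12
  L_3(u) = (u - 2)(u - 7)(u - 8) / 48
Then p(u) = -41·L_0(u) - 1636·L_1(u) - 2453·L_2(u) - 4825·L_3(u).
Expanding and collecting terms gives p(u) = -5u³ + 2u² - 2u - 5.
Evaluating at u = -1: p(-1) = 4.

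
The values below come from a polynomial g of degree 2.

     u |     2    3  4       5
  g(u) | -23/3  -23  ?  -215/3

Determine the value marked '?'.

-133/3

On equispaced nodes a degree-2 polynomial has vanishing third forward difference, so
  - g(2) + 3·g(3) - 3·g(4) + g(5) = 0.
Substituting the known values and solving for g(4):
  -3·g(4) = 133
  g(4) = -133/3.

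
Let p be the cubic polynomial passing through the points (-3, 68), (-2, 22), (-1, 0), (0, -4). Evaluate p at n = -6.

Using the Lagrange interpolation formula with nodes -3, -2, -1, 0:
  L_0(n) = (n + 2)(n + 1)n / -6
  L_1(n) = (n + 3)(n + 1)n / 2
  L_2(n) = (n + 3)(n + 2)n / -2
  L_3(n) = (n + 3)(n + 2)(n + 1) / 6
Then p(n) = 68·L_0(n) + 22·L_1(n) + 0·L_2(n) - 4·L_3(n).
Expanding and collecting terms gives p(n) = -n^3 + 6n^2 + 3n - 4.
Evaluating at n = -6: p(-6) = 410.

410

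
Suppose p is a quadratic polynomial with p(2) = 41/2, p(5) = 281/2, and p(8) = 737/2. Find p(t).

p(t) = 6t^2 - 2t + 1/2

Write p(t) = at^2 + bt + c. Substituting each data point gives a linear system:
  4a + 2b + c = 41/2
  25a + 5b + c = 281/2
  64a + 8b + c = 737/2
Solving the system yields a = 6, b = -2, c = 1/2.
So p(t) = 6t^2 - 2t + 1/2.
Check: p(2) = 41/2. ✓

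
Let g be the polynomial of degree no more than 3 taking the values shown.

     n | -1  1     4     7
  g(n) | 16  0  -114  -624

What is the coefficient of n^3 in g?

Write g(n) = an^3 + bn^2 + cn + d. Substituting each data point gives a linear system:
  -a + b - c + d = 16
  a + b + c + d = 0
  64a + 16b + 4c + d = -114
  343a + 49b + 7c + d = -624
Solving the system yields a = -2, b = 2, c = -6, d = 6.
So g(n) = -2n³ + 2n² - 6n + 6.
The leading coefficient is -2.

-2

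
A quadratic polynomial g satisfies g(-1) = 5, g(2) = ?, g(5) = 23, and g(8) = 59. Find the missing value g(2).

The 3 known points determine the degree-2 polynomial uniquely.
Write g(n) = an^2 + bn + c. Substituting each data point gives a linear system:
  a - b + c = 5
  25a + 5b + c = 23
  64a + 8b + c = 59
Solving the system yields a = 1, b = -1, c = 3.
So g(n) = n² - n + 3.
Then g(2) = 5.

5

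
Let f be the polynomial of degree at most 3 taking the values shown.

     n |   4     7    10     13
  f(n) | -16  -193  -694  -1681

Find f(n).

f(n) = -n^3 + 3n^2 + n - 4

Write f(n) = an^3 + bn^2 + cn + d. Substituting each data point gives a linear system:
  64a + 16b + 4c + d = -16
  343a + 49b + 7c + d = -193
  1000a + 100b + 10c + d = -694
  2197a + 169b + 13c + d = -1681
Solving the system yields a = -1, b = 3, c = 1, d = -4.
So f(n) = -n^3 + 3n^2 + n - 4.
Check: f(7) = -193. ✓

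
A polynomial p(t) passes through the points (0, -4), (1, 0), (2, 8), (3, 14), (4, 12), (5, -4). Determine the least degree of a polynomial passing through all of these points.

3

Forward differences of the values at t = 0, 1, 2, 3, 4, 5:
  p  : -4  0  8  14  12  -4
  Δ  : 4  8  6  -2  -16
  Δ^2: 4  -2  -8  -14
  Δ^3: -6  -6  -6
  Δ^4: 0  0
  Δ^5: 0
The third differences are constant (-6) and nonzero, while all higher differences vanish, so the minimal degree is 3.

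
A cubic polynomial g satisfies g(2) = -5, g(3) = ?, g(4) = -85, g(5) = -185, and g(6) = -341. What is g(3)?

-29

On equispaced nodes a degree-3 polynomial has vanishing fourth forward difference, so
  g(2) - 4·g(3) + 6·g(4) - 4·g(5) + g(6) = 0.
Substituting the known values and solving for g(3):
  -4·g(3) = 116
  g(3) = -29.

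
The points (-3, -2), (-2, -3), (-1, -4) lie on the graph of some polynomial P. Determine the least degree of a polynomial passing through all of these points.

Forward differences of the values at t = -3, -2, -1:
  P  : -2  -3  -4
  Δ  : -1  -1
  Δ^2: 0
The first differences are constant (-1) and nonzero, while all higher differences vanish, so the minimal degree is 1.

1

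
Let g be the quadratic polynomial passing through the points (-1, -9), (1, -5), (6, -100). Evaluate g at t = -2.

Write g(t) = at^2 + bt + c. Substituting each data point gives a linear system:
  a - b + c = -9
  a + b + c = -5
  36a + 6b + c = -100
Solving the system yields a = -3, b = 2, c = -4.
So g(t) = -3t² + 2t - 4.
Then g(-2) = -20.

-20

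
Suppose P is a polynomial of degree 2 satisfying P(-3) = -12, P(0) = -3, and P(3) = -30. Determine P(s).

P(s) = -2s^2 - 3s - 3

Using the Lagrange interpolation formula with nodes -3, 0, 3:
  L_0(s) = s(s - 3) / 18
  L_1(s) = (s + 3)(s - 3) / -9
  L_2(s) = (s + 3)s / 18
Then P(s) = -12·L_0(s) - 3·L_1(s) - 30·L_2(s).
Expanding and collecting terms gives P(s) = -2s^2 - 3s - 3.
Check: P(-3) = -12. ✓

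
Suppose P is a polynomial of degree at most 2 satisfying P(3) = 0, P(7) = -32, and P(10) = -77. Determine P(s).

P(s) = -s^2 + 2s + 3

Write P(s) = as^2 + bs + c. Substituting each data point gives a linear system:
  9a + 3b + c = 0
  49a + 7b + c = -32
  100a + 10b + c = -77
Solving the system yields a = -1, b = 2, c = 3.
So P(s) = -s² + 2s + 3.
Check: P(10) = -77. ✓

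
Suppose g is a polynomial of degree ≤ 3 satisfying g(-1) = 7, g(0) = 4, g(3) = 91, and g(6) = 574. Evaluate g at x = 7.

879

Using the Lagrange interpolation formula with nodes -1, 0, 3, 6:
  L_0(x) = x(x - 3)(x - 6) / -28
  L_1(x) = (x + 1)(x - 3)(x - 6) / 18
  L_2(x) = (x + 1)x(x - 6) / -36
  L_3(x) = (x + 1)x(x - 3) / 126
Then g(x) = 7·L_0(x) + 4·L_1(x) + 91·L_2(x) + 574·L_3(x).
Expanding and collecting terms gives g(x) = 2x³ + 4x² - x + 4.
Evaluating at x = 7: g(7) = 879.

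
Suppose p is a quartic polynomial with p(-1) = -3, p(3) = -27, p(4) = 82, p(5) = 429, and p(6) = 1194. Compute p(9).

8517

Write p(x) = ax^4 + bx^3 + cx^2 + dx + e. Substituting each data point gives a linear system:
  a - b + c - d + e = -3
  81a + 27b + 9c + 3d + e = -27
  256a + 64b + 16c + 4d + e = 82
  625a + 125b + 25c + 5d + e = 429
  1296a + 216b + 36c + 6d + e = 1194
Solving the system yields a = 2, b = -6, c = -3, d = 2, e = -6.
So p(x) = 2x^4 - 6x^3 - 3x^2 + 2x - 6.
Then p(9) = 8517.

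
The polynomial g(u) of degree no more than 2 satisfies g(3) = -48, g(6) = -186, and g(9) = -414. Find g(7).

-252

Using the Lagrange interpolation formula with nodes 3, 6, 9:
  L_0(u) = (u - 6)(u - 9) / 18
  L_1(u) = (u - 3)(u - 9) / -9
  L_2(u) = (u - 3)(u - 6) / 18
Then g(u) = -48·L_0(u) - 186·L_1(u) - 414·L_2(u).
Expanding and collecting terms gives g(u) = -5u^2 - u.
Evaluating at u = 7: g(7) = -252.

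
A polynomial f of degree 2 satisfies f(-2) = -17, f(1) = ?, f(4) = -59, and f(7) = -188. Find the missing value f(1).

-2

The 3 known points determine the degree-2 polynomial uniquely.
Write f(u) = au^2 + bu + c. Substituting each data point gives a linear system:
  4a - 2b + c = -17
  16a + 4b + c = -59
  49a + 7b + c = -188
Solving the system yields a = -4, b = 1, c = 1.
So f(u) = -4u^2 + u + 1.
Then f(1) = -2.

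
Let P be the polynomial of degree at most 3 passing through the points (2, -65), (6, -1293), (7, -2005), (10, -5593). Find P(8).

Write P(s) = as^3 + bs^2 + cs + d. Substituting each data point gives a linear system:
  8a + 4b + 2c + d = -65
  216a + 36b + 6c + d = -1293
  343a + 49b + 7c + d = -2005
  1000a + 100b + 10c + d = -5593
Solving the system yields a = -5, b = -6, c = 1, d = -3.
So P(s) = -5s^3 - 6s^2 + s - 3.
Then P(8) = -2939.

-2939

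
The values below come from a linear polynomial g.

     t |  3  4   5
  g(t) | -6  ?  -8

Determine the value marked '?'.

-7

The 2 known points determine the degree-1 polynomial uniquely.
Write g(t) = at + b. Substituting each data point gives a linear system:
  3a + b = -6
  5a + b = -8
Solving the system yields a = -1, b = -3.
So g(t) = -t - 3.
Then g(4) = -7.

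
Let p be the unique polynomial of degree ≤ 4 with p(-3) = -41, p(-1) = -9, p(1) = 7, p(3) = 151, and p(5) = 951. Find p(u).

p(u) = u^4 + 3u^3 - 3u^2 + 5u + 1

Using the Lagrange interpolation formula with nodes -3, -1, 1, 3, 5:
  L_0(u) = (u + 1)(u - 1)(u - 3)(u - 5) / 384
  L_1(u) = (u + 3)(u - 1)(u - 3)(u - 5) / -96
  L_2(u) = (u + 3)(u + 1)(u - 3)(u - 5) / 64
  L_3(u) = (u + 3)(u + 1)(u - 1)(u - 5) / -96
  L_4(u) = (u + 3)(u + 1)(u - 1)(u - 3) / 384
Then p(u) = -41·L_0(u) - 9·L_1(u) + 7·L_2(u) + 151·L_3(u) + 951·L_4(u).
Expanding and collecting terms gives p(u) = u^4 + 3u^3 - 3u^2 + 5u + 1.
Check: p(3) = 151. ✓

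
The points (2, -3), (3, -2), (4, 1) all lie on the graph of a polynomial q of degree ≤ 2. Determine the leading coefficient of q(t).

Write q(t) = at^2 + bt + c. Substituting each data point gives a linear system:
  4a + 2b + c = -3
  9a + 3b + c = -2
  16a + 4b + c = 1
Solving the system yields a = 1, b = -4, c = 1.
So q(t) = t^2 - 4t + 1.
The leading coefficient is 1.

1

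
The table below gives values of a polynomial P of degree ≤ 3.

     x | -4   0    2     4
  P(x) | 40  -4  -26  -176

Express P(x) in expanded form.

P(x) = -2x^3 - 4x^2 + 5x - 4

Write P(x) = ax^3 + bx^2 + cx + d. Substituting each data point gives a linear system:
  -64a + 16b - 4c + d = 40
  d = -4
  8a + 4b + 2c + d = -26
  64a + 16b + 4c + d = -176
Solving the system yields a = -2, b = -4, c = 5, d = -4.
So P(x) = -2x^3 - 4x^2 + 5x - 4.
Check: P(2) = -26. ✓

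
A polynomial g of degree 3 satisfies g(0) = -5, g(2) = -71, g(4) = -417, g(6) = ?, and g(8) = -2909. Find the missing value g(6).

On equispaced nodes a degree-3 polynomial has vanishing fourth forward difference, so
  g(0) - 4·g(2) + 6·g(4) - 4·g(6) + g(8) = 0.
Substituting the known values and solving for g(6):
  -4·g(6) = 5132
  g(6) = -1283.

-1283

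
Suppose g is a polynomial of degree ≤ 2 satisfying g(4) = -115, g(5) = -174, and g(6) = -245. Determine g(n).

g(n) = -6n^2 - 5n + 1

Using the Lagrange interpolation formula with nodes 4, 5, 6:
  L_0(n) = (n - 5)(n - 6) / 2
  L_1(n) = (n - 4)(n - 6) / -1
  L_2(n) = (n - 4)(n - 5) / 2
Then g(n) = -115·L_0(n) - 174·L_1(n) - 245·L_2(n).
Expanding and collecting terms gives g(n) = -6n² - 5n + 1.
Check: g(4) = -115. ✓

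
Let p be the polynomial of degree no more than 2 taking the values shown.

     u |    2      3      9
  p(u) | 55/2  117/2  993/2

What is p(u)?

p(u) = 6u^2 + u + 3/2

Write p(u) = au^2 + bu + c. Substituting each data point gives a linear system:
  4a + 2b + c = 55/2
  9a + 3b + c = 117/2
  81a + 9b + c = 993/2
Solving the system yields a = 6, b = 1, c = 3/2.
So p(u) = 6u² + u + 3/2.
Check: p(2) = 55/2. ✓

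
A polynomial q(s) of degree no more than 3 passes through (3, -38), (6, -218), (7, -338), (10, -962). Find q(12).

-1658

Write q(s) = as^3 + bs^2 + cs + d. Substituting each data point gives a linear system:
  27a + 9b + 3c + d = -38
  216a + 36b + 6c + d = -218
  343a + 49b + 7c + d = -338
  1000a + 100b + 10c + d = -962
Solving the system yields a = -1, b = 1, c = -6, d = -2.
So q(s) = -s^3 + s^2 - 6s - 2.
Then q(12) = -1658.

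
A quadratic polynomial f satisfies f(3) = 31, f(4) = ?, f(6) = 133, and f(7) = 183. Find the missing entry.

57

The 3 known points determine the degree-2 polynomial uniquely.
Write f(x) = ax^2 + bx + c. Substituting each data point gives a linear system:
  9a + 3b + c = 31
  36a + 6b + c = 133
  49a + 7b + c = 183
Solving the system yields a = 4, b = -2, c = 1.
So f(x) = 4x^2 - 2x + 1.
Then f(4) = 57.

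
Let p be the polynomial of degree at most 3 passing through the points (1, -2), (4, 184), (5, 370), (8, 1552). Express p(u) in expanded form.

p(u) = 3u^3 + u^2 - 6u

Using the Lagrange interpolation formula with nodes 1, 4, 5, 8:
  L_0(u) = (u - 4)(u - 5)(u - 8) / -84
  L_1(u) = (u - 1)(u - 5)(u - 8) / 12
  L_2(u) = (u - 1)(u - 4)(u - 8) / -12
  L_3(u) = (u - 1)(u - 4)(u - 5) / 84
Then p(u) = -2·L_0(u) + 184·L_1(u) + 370·L_2(u) + 1552·L_3(u).
Expanding and collecting terms gives p(u) = 3u^3 + u^2 - 6u.
Check: p(4) = 184. ✓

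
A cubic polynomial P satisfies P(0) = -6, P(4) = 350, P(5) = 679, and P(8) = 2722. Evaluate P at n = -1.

-5

Using the Lagrange interpolation formula with nodes 0, 4, 5, 8:
  L_0(n) = (n - 4)(n - 5)(n - 8) / -160
  L_1(n) = n(n - 5)(n - 8) / 16
  L_2(n) = n(n - 4)(n - 8) / -15
  L_3(n) = n(n - 4)(n - 5) / 96
Then P(n) = -6·L_0(n) + 350·L_1(n) + 679·L_2(n) + 2722·L_3(n).
Expanding and collecting terms gives P(n) = 5n³ + 3n² - 3n - 6.
Evaluating at n = -1: P(-1) = -5.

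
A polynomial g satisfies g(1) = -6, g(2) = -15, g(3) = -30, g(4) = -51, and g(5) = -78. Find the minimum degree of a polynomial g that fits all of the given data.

Forward differences of the values at s = 1, 2, 3, 4, 5:
  g  : -6  -15  -30  -51  -78
  Δ  : -9  -15  -21  -27
  Δ^2: -6  -6  -6
  Δ^3: 0  0
  Δ^4: 0
The second differences are constant (-6) and nonzero, while all higher differences vanish, so the minimal degree is 2.

2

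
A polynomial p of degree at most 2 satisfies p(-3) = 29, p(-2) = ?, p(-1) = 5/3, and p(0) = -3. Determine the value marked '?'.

The 3 known points determine the degree-2 polynomial uniquely.
Write p(u) = au^2 + bu + c. Substituting each data point gives a linear system:
  9a - 3b + c = 29
  a - b + c = 5/3
  c = -3
Solving the system yields a = 3, b = -5/3, c = -3.
So p(u) = 3u^2 - (5/3)u - 3.
Then p(-2) = 37/3.

37/3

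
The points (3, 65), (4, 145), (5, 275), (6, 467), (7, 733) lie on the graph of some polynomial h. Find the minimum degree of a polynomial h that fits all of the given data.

3

Forward differences of the values at t = 3, 4, 5, 6, 7:
  h  : 65  145  275  467  733
  Δ  : 80  130  192  266
  Δ^2: 50  62  74
  Δ^3: 12  12
  Δ^4: 0
The third differences are constant (12) and nonzero, while all higher differences vanish, so the minimal degree is 3.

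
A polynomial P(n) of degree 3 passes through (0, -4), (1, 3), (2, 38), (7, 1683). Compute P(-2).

-54

Write P(n) = an^3 + bn^2 + cn + d. Substituting each data point gives a linear system:
  d = -4
  a + b + c + d = 3
  8a + 4b + 2c + d = 38
  343a + 49b + 7c + d = 1683
Solving the system yields a = 5, b = -1, c = 3, d = -4.
So P(n) = 5n^3 - n^2 + 3n - 4.
Then P(-2) = -54.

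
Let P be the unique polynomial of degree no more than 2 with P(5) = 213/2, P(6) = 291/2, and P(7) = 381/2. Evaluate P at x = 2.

Write P(x) = ax^2 + bx + c. Substituting each data point gives a linear system:
  25a + 5b + c = 213/2
  36a + 6b + c = 291/2
  49a + 7b + c = 381/2
Solving the system yields a = 3, b = 6, c = 3/2.
So P(x) = 3x² + 6x + 3/2.
Then P(2) = 51/2.

51/2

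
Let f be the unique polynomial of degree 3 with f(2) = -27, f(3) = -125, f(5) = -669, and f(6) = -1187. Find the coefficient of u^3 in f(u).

-6

Write f(u) = au^3 + bu^2 + cu + d. Substituting each data point gives a linear system:
  8a + 4b + 2c + d = -27
  27a + 9b + 3c + d = -125
  125a + 25b + 5c + d = -669
  216a + 36b + 6c + d = -1187
Solving the system yields a = -6, b = 2, c = 6, d = 1.
So f(u) = -6u^3 + 2u^2 + 6u + 1.
The leading coefficient is -6.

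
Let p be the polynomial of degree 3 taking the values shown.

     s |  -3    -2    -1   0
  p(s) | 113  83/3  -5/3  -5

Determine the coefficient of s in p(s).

Write p(s) = as^3 + bs^2 + cs + d. Substituting each data point gives a linear system:
  -27a + 9b - 3c + d = 113
  -8a + 4b - 2c + d = 83/3
  -a + b - c + d = -5/3
  d = -5
Solving the system yields a = -5, b = -2, c = -1/3, d = -5.
So p(s) = -5s^3 - 2s^2 - (1/3)s - 5.
The coefficient of s is -1/3.

-1/3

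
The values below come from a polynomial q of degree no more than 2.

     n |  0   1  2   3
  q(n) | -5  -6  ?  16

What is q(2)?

On equispaced nodes a degree-2 polynomial has vanishing third forward difference, so
  - q(0) + 3·q(1) - 3·q(2) + q(3) = 0.
Substituting the known values and solving for q(2):
  -3·q(2) = -3
  q(2) = 1.

1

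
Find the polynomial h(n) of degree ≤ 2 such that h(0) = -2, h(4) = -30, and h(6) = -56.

Write h(n) = an^2 + bn + c. Substituting each data point gives a linear system:
  c = -2
  16a + 4b + c = -30
  36a + 6b + c = -56
Solving the system yields a = -1, b = -3, c = -2.
So h(n) = -n^2 - 3n - 2.
Check: h(6) = -56. ✓

h(n) = -n^2 - 3n - 2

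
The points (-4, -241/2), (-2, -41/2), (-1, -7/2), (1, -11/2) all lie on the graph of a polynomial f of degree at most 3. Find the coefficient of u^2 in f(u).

-4

Write f(u) = au^3 + bu^2 + cu + d. Substituting each data point gives a linear system:
  -64a + 16b - 4c + d = -241/2
  -8a + 4b - 2c + d = -41/2
  -a + b - c + d = -7/2
  a + b + c + d = -11/2
Solving the system yields a = 1, b = -4, c = -2, d = -1/2.
So f(u) = u^3 - 4u^2 - 2u - 1/2.
The coefficient of u^2 is -4.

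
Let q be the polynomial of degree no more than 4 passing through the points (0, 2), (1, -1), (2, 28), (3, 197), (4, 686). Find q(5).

Using the Lagrange interpolation formula with nodes 0, 1, 2, 3, 4:
  L_0(s) = (s - 1)(s - 2)(s - 3)(s - 4) / 24
  L_1(s) = s(s - 2)(s - 3)(s - 4) / -6
  L_2(s) = s(s - 1)(s - 3)(s - 4) / 4
  L_3(s) = s(s - 1)(s - 2)(s - 4) / -6
  L_4(s) = s(s - 1)(s - 2)(s - 3) / 24
Then q(s) = 2·L_0(s) - 1·L_1(s) + 28·L_2(s) + 197·L_3(s) + 686·L_4(s).
Expanding and collecting terms gives q(s) = 3s^4 - 5s^2 - s + 2.
Evaluating at s = 5: q(5) = 1747.

1747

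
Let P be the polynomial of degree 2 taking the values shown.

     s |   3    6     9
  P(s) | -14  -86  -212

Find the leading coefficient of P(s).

Write P(s) = as^2 + bs + c. Substituting each data point gives a linear system:
  9a + 3b + c = -14
  36a + 6b + c = -86
  81a + 9b + c = -212
Solving the system yields a = -3, b = 3, c = 4.
So P(s) = -3s^2 + 3s + 4.
The leading coefficient is -3.

-3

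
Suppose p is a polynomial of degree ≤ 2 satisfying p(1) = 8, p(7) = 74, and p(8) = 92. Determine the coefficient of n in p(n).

3

Write p(n) = an^2 + bn + c. Substituting each data point gives a linear system:
  a + b + c = 8
  49a + 7b + c = 74
  64a + 8b + c = 92
Solving the system yields a = 1, b = 3, c = 4.
So p(n) = n^2 + 3n + 4.
The coefficient of n is 3.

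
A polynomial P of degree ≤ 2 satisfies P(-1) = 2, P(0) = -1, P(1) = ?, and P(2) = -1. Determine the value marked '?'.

The 3 known points determine the degree-2 polynomial uniquely.
Write P(s) = as^2 + bs + c. Substituting each data point gives a linear system:
  a - b + c = 2
  c = -1
  4a + 2b + c = -1
Solving the system yields a = 1, b = -2, c = -1.
So P(s) = s² - 2s - 1.
Then P(1) = -2.

-2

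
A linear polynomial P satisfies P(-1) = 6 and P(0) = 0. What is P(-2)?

Using the Lagrange interpolation formula with nodes -1, 0:
  L_0(n) = n / -1
  L_1(n) = (n + 1) / 1
Then P(n) = 6·L_0(n) + 0·L_1(n).
Expanding and collecting terms gives P(n) = -6n.
Evaluating at n = -2: P(-2) = 12.

12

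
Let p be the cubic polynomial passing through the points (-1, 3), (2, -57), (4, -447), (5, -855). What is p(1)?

Using the Lagrange interpolation formula with nodes -1, 2, 4, 5:
  L_0(t) = (t - 2)(t - 4)(t - 5) / -90
  L_1(t) = (t + 1)(t - 4)(t - 5) / 18
  L_2(t) = (t + 1)(t - 2)(t - 5) / -10
  L_3(t) = (t + 1)(t - 2)(t - 4) / 18
Then p(t) = 3·L_0(t) - 57·L_1(t) - 447·L_2(t) - 855·L_3(t).
Expanding and collecting terms gives p(t) = -6t^3 - 5t^2 + 3t + 5.
Evaluating at t = 1: p(1) = -3.

-3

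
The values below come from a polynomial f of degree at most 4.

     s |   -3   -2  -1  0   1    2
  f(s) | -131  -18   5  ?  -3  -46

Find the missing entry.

On equispaced nodes a degree-4 polynomial has vanishing fifth forward difference, so
  - f(-3) + 5·f(-2) - 10·f(-1) + 10·f(0) - 5·f(1) + f(2) = 0.
Substituting the known values and solving for f(0):
  10·f(0) = 40
  f(0) = 4.

4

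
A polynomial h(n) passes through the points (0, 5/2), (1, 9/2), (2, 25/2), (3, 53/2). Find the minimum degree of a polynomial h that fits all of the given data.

Forward differences of the values at n = 0, 1, 2, 3:
  h  : 5/2  9/2  25/2  53/2
  Δ  : 2  8  14
  Δ^2: 6  6
  Δ^3: 0
The second differences are constant (6) and nonzero, while all higher differences vanish, so the minimal degree is 2.

2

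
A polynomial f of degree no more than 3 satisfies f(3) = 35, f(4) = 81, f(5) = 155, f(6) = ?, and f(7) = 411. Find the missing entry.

263

The 4 known points determine the degree-3 polynomial uniquely.
Write f(n) = an^3 + bn^2 + cn + d. Substituting each data point gives a linear system:
  27a + 9b + 3c + d = 35
  64a + 16b + 4c + d = 81
  125a + 25b + 5c + d = 155
  343a + 49b + 7c + d = 411
Solving the system yields a = 1, b = 2, c = -5, d = 5.
So f(n) = n^3 + 2n^2 - 5n + 5.
Then f(6) = 263.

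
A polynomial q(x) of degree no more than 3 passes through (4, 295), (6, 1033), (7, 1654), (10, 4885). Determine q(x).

q(x) = 5x^3 - x^2 - x - 5

Using the Lagrange interpolation formula with nodes 4, 6, 7, 10:
  L_0(x) = (x - 6)(x - 7)(x - 10) / -36
  L_1(x) = (x - 4)(x - 7)(x - 10) / 8
  L_2(x) = (x - 4)(x - 6)(x - 10) / -9
  L_3(x) = (x - 4)(x - 6)(x - 7) / 72
Then q(x) = 295·L_0(x) + 1033·L_1(x) + 1654·L_2(x) + 4885·L_3(x).
Expanding and collecting terms gives q(x) = 5x^3 - x^2 - x - 5.
Check: q(6) = 1033. ✓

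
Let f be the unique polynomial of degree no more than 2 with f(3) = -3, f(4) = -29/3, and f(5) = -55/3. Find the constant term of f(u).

Write f(u) = au^2 + bu + c. Substituting each data point gives a linear system:
  9a + 3b + c = -3
  16a + 4b + c = -29/3
  25a + 5b + c = -55/3
Solving the system yields a = -1, b = 1/3, c = 5.
So f(u) = -u^2 + (1/3)u + 5.
The constant term is 5.

5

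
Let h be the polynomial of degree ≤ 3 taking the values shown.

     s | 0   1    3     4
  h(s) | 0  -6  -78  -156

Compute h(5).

-270

Using the Lagrange interpolation formula with nodes 0, 1, 3, 4:
  L_0(s) = (s - 1)(s - 3)(s - 4) / -12
  L_1(s) = s(s - 3)(s - 4) / 6
  L_2(s) = s(s - 1)(s - 4) / -6
  L_3(s) = s(s - 1)(s - 3) / 12
Then h(s) = 0·L_0(s) - 6·L_1(s) - 78·L_2(s) - 156·L_3(s).
Expanding and collecting terms gives h(s) = -s^3 - 6s^2 + s.
Evaluating at s = 5: h(5) = -270.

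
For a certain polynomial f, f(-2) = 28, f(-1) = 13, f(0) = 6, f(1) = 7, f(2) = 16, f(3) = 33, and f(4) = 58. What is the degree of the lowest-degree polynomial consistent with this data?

Forward differences of the values at u = -2, -1, 0, 1, 2, 3, 4:
  f  : 28  13  6  7  16  33  58
  Δ  : -15  -7  1  9  17  25
  Δ^2: 8  8  8  8  8
  Δ^3: 0  0  0  0
  Δ^4: 0  0  0
  Δ^5: 0  0
  Δ^6: 0
The second differences are constant (8) and nonzero, while all higher differences vanish, so the minimal degree is 2.

2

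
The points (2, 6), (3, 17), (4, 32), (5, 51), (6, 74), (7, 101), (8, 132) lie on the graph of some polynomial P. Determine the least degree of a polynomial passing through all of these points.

2

Forward differences of the values at u = 2, 3, 4, 5, 6, 7, 8:
  P  : 6  17  32  51  74  101  132
  Δ  : 11  15  19  23  27  31
  Δ^2: 4  4  4  4  4
  Δ^3: 0  0  0  0
  Δ^4: 0  0  0
  Δ^5: 0  0
  Δ^6: 0
The second differences are constant (4) and nonzero, while all higher differences vanish, so the minimal degree is 2.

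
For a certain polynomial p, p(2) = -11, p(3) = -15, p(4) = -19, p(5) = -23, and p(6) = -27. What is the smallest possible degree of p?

1

Forward differences of the values at u = 2, 3, 4, 5, 6:
  p  : -11  -15  -19  -23  -27
  Δ  : -4  -4  -4  -4
  Δ^2: 0  0  0
  Δ^3: 0  0
  Δ^4: 0
The first differences are constant (-4) and nonzero, while all higher differences vanish, so the minimal degree is 1.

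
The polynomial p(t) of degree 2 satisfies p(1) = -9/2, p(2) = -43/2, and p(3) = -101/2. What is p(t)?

Write p(t) = at^2 + bt + c. Substituting each data point gives a linear system:
  a + b + c = -9/2
  4a + 2b + c = -43/2
  9a + 3b + c = -101/2
Solving the system yields a = -6, b = 1, c = 1/2.
So p(t) = -6t² + t + 1/2.
Check: p(3) = -101/2. ✓

p(t) = -6t^2 + t + 1/2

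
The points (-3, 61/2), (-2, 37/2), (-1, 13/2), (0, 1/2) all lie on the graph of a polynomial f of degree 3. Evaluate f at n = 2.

61/2

Forward differences of the values at n = -3, -2, -1, 0:
  f  : 61/2  37/2  13/2  1/2
  Δ  : -12  -12  -6
  Δ^2: 0  6
  Δ^3: 6
The third differences are constant, confirming degree 3.
Interpolating (Newton forward form) and evaluating at n = 2 gives f(2) = 61/2.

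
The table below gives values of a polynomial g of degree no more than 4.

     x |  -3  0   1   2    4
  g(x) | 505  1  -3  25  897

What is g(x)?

g(x) = 5x^4 - 5x^3 - 4x^2 + 1

Write g(x) = ax^4 + bx^3 + cx^2 + dx + e. Substituting each data point gives a linear system:
  81a - 27b + 9c - 3d + e = 505
  e = 1
  a + b + c + d + e = -3
  16a + 8b + 4c + 2d + e = 25
  256a + 64b + 16c + 4d + e = 897
Solving the system yields a = 5, b = -5, c = -4, d = 0, e = 1.
So g(x) = 5x^4 - 5x^3 - 4x^2 + 1.
Check: g(1) = -3. ✓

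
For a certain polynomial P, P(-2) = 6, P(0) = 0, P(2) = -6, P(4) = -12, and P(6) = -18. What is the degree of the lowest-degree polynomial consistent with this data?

1

Forward differences of the values at t = -2, 0, 2, 4, 6:
  P  : 6  0  -6  -12  -18
  Δ  : -6  -6  -6  -6
  Δ^2: 0  0  0
  Δ^3: 0  0
  Δ^4: 0
The first differences are constant (-6) and nonzero, while all higher differences vanish, so the minimal degree is 1.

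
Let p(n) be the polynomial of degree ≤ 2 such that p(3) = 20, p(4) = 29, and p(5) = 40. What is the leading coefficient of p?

Write p(n) = an^2 + bn + c. Substituting each data point gives a linear system:
  9a + 3b + c = 20
  16a + 4b + c = 29
  25a + 5b + c = 40
Solving the system yields a = 1, b = 2, c = 5.
So p(n) = n² + 2n + 5.
The leading coefficient is 1.

1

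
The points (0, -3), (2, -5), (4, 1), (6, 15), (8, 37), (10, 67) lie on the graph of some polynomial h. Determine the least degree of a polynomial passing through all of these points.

2

Forward differences of the values at u = 0, 2, 4, 6, 8, 10:
  h  : -3  -5  1  15  37  67
  Δ  : -2  6  14  22  30
  Δ^2: 8  8  8  8
  Δ^3: 0  0  0
  Δ^4: 0  0
  Δ^5: 0
The second differences are constant (8) and nonzero, while all higher differences vanish, so the minimal degree is 2.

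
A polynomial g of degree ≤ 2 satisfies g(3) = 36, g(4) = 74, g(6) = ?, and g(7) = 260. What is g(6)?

186

The 3 known points determine the degree-2 polynomial uniquely.
Write g(s) = as^2 + bs + c. Substituting each data point gives a linear system:
  9a + 3b + c = 36
  16a + 4b + c = 74
  49a + 7b + c = 260
Solving the system yields a = 6, b = -4, c = -6.
So g(s) = 6s² - 4s - 6.
Then g(6) = 186.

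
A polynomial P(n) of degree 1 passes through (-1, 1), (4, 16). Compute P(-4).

-8

Write P(n) = an + b. Substituting each data point gives a linear system:
  -a + b = 1
  4a + b = 16
Solving the system yields a = 3, b = 4.
So P(n) = 3n + 4.
Then P(-4) = -8.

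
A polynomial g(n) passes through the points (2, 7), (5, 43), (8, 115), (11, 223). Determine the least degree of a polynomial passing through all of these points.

2

Forward differences of the values at n = 2, 5, 8, 11:
  g  : 7  43  115  223
  Δ  : 36  72  108
  Δ^2: 36  36
  Δ^3: 0
The second differences are constant (36) and nonzero, while all higher differences vanish, so the minimal degree is 2.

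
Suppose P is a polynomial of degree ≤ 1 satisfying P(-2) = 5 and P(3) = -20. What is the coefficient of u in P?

Write P(u) = au + b. Substituting each data point gives a linear system:
  -2a + b = 5
  3a + b = -20
Solving the system yields a = -5, b = -5.
So P(u) = -5u - 5.
The leading coefficient is -5.

-5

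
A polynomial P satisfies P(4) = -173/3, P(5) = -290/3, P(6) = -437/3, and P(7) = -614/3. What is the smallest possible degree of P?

2

Forward differences of the values at x = 4, 5, 6, 7:
  P  : -173/3  -290/3  -437/3  -614/3
  Δ  : -39  -49  -59
  Δ^2: -10  -10
  Δ^3: 0
The second differences are constant (-10) and nonzero, while all higher differences vanish, so the minimal degree is 2.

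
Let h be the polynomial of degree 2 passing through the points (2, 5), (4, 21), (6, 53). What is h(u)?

h(u) = 2u^2 - 4u + 5

Write h(u) = au^2 + bu + c. Substituting each data point gives a linear system:
  4a + 2b + c = 5
  16a + 4b + c = 21
  36a + 6b + c = 53
Solving the system yields a = 2, b = -4, c = 5.
So h(u) = 2u^2 - 4u + 5.
Check: h(4) = 21. ✓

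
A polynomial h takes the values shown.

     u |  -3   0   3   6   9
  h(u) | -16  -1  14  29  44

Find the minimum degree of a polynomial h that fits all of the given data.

Forward differences of the values at u = -3, 0, 3, 6, 9:
  h  : -16  -1  14  29  44
  Δ  : 15  15  15  15
  Δ^2: 0  0  0
  Δ^3: 0  0
  Δ^4: 0
The first differences are constant (15) and nonzero, while all higher differences vanish, so the minimal degree is 1.

1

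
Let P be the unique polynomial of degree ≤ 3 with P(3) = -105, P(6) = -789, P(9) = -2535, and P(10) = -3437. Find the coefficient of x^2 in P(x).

-5

Write P(x) = ax^3 + bx^2 + cx + d. Substituting each data point gives a linear system:
  27a + 9b + 3c + d = -105
  216a + 36b + 6c + d = -789
  729a + 81b + 9c + d = -2535
  1000a + 100b + 10c + d = -3437
Solving the system yields a = -3, b = -5, c = 6, d = 3.
So P(x) = -3x³ - 5x² + 6x + 3.
The coefficient of x^2 is -5.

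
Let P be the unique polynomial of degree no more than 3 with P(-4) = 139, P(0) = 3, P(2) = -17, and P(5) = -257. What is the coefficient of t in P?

-2

Write P(t) = at^3 + bt^2 + ct + d. Substituting each data point gives a linear system:
  -64a + 16b - 4c + d = 139
  d = 3
  8a + 4b + 2c + d = -17
  125a + 25b + 5c + d = -257
Solving the system yields a = -2, b = 0, c = -2, d = 3.
So P(t) = -2t³ - 2t + 3.
The coefficient of t is -2.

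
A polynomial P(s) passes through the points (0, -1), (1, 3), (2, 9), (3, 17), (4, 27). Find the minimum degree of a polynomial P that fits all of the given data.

2

Forward differences of the values at s = 0, 1, 2, 3, 4:
  P  : -1  3  9  17  27
  Δ  : 4  6  8  10
  Δ^2: 2  2  2
  Δ^3: 0  0
  Δ^4: 0
The second differences are constant (2) and nonzero, while all higher differences vanish, so the minimal degree is 2.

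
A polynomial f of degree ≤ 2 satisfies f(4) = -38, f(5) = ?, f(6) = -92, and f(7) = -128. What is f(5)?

The 3 known points determine the degree-2 polynomial uniquely.
Write f(x) = ax^2 + bx + c. Substituting each data point gives a linear system:
  16a + 4b + c = -38
  36a + 6b + c = -92
  49a + 7b + c = -128
Solving the system yields a = -3, b = 3, c = -2.
So f(x) = -3x^2 + 3x - 2.
Then f(5) = -62.

-62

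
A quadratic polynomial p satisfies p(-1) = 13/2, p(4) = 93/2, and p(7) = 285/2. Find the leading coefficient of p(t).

Write p(t) = at^2 + bt + c. Substituting each data point gives a linear system:
  a - b + c = 13/2
  16a + 4b + c = 93/2
  49a + 7b + c = 285/2
Solving the system yields a = 3, b = -1, c = 5/2.
So p(t) = 3t^2 - t + 5/2.
The leading coefficient is 3.

3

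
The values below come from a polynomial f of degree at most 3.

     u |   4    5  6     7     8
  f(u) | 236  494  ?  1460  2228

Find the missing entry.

The 4 known points determine the degree-3 polynomial uniquely.
Write f(u) = au^3 + bu^2 + cu + d. Substituting each data point gives a linear system:
  64a + 16b + 4c + d = 236
  125a + 25b + 5c + d = 494
  343a + 49b + 7c + d = 1460
  512a + 64b + 8c + d = 2228
Solving the system yields a = 5, b = -5, c = -2, d = 4.
So f(u) = 5u^3 - 5u^2 - 2u + 4.
Then f(6) = 892.

892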